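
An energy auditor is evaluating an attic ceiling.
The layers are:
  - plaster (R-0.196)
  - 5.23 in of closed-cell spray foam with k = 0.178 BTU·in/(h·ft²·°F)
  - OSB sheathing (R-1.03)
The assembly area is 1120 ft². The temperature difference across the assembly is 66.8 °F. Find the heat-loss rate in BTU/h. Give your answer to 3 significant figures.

5.23/0.178 = 29.38
R_total = 0.196 + 29.38 + 1.03 = 30.61 ft²·°F·h/BTU
Q = A·ΔT/R = 1120 × 66.8 / 30.61 = 2444 BTU/h

2440 BTU/h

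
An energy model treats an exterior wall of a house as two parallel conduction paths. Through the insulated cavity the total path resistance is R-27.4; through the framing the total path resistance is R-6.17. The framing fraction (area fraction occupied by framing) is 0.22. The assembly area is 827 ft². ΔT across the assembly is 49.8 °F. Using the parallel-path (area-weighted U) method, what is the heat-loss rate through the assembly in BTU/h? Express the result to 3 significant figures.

2640 BTU/h

U_eff = 0.78/27.4 + 0.22/6.17 = 0.02847 + 0.03566 = 0.06412
R_eff = 1/U_eff = 15.59 ft²·°F·h/BTU
Q = 827 × 49.8 / 15.59 = 2641 BTU/h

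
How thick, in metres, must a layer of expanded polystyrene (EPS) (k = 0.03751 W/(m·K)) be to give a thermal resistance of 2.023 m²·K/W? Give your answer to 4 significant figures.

L = R·k = 2.023 × 0.03751 = 0.075883 m

0.07588 m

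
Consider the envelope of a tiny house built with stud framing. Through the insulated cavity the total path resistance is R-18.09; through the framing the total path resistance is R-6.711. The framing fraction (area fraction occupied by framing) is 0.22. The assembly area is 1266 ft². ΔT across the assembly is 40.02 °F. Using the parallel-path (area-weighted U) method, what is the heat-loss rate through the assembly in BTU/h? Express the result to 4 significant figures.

3845 BTU/h

U_eff = 0.78/18.09 + 0.22/6.711 = 0.043118 + 0.032782 = 0.0759
R_eff = 1/U_eff = 13.175 ft²·°F·h/BTU
Q = 1266 × 40.02 / 13.175 = 3845.5 BTU/h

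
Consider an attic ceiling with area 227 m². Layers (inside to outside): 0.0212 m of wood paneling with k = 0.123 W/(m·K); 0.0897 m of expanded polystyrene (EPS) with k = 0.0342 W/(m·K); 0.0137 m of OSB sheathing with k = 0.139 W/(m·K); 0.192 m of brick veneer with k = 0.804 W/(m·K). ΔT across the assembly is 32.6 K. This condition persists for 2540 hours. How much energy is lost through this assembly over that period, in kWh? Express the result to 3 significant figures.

0.0212/0.123 = 0.1724
0.0897/0.0342 = 2.623
0.0137/0.139 = 0.09856
0.192/0.804 = 0.2388
R_total = 0.1724 + 2.623 + 0.09856 + 0.2388 = 3.133 m²·K/W
Q = 227 × 32.6 / 3.133 = 2362 W
E = 2362 W × 2540 h / 1000 = 6000 kWh

6000 kWh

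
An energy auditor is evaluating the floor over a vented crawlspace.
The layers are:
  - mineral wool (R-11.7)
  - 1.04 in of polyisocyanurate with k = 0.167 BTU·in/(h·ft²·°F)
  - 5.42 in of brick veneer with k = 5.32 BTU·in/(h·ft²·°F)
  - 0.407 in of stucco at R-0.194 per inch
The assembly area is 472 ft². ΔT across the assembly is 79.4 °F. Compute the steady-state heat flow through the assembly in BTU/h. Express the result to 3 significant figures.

1.04/0.167 = 6.228
5.42/5.32 = 1.019
0.407 × 0.194 = 0.07896
R_total = 11.7 + 6.228 + 1.019 + 0.07896 = 19.03 ft²·°F·h/BTU
Q = A·ΔT/R = 472 × 79.4 / 19.03 = 1970 BTU/h

1970 BTU/h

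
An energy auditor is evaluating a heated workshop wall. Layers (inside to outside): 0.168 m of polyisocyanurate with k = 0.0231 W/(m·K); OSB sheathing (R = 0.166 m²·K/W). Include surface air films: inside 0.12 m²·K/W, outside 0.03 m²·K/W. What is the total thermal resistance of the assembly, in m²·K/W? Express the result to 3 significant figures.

7.59 m²·K/W

0.168/0.0231 = 7.273
R_total = 0.12 + 7.273 + 0.166 + 0.03 = 7.589 m²·K/W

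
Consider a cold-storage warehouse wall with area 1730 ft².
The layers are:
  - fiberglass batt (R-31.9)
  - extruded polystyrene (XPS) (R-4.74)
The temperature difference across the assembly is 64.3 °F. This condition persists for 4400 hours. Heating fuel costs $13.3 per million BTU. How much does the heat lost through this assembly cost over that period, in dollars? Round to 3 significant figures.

178 dollars

R_total = 31.9 + 4.74 = 36.64 ft²·°F·h/BTU
Q = 1730 × 64.3 / 36.64 = 3036 BTU/h
E = 3036 × 4400 = 13360000 BTU
Cost = 13360000/10⁶ × 13.3 = $177.7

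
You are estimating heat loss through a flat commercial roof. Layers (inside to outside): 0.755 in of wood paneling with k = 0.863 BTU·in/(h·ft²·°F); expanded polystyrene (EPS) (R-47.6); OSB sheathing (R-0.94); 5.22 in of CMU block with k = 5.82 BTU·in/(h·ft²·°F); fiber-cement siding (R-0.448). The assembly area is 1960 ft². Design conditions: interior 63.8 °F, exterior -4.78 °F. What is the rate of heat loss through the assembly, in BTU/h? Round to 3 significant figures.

0.755/0.863 = 0.8749
5.22/5.82 = 0.8969
R_total = 0.8749 + 47.6 + 0.94 + 0.8969 + 0.448 = 50.76 ft²·°F·h/BTU
Q = A·ΔT/R = 1960 × (63.8 − (-4.78)) / 50.76 = 2648 BTU/h

2650 BTU/h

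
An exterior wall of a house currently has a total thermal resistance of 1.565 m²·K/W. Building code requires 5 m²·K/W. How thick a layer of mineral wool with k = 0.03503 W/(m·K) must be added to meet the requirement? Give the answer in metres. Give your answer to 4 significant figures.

0.1203 m

ΔR = 5 − 1.565 = 3.435 m²·K/W
L = ΔR × k = 3.435 × 0.03503 = 0.12033 m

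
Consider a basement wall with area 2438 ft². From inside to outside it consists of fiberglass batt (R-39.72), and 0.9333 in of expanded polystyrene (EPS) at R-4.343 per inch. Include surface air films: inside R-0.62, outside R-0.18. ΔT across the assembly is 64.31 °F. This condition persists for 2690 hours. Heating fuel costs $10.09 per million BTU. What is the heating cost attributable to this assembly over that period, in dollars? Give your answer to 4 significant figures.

95.47 dollars

0.9333 × 4.343 = 4.0533
R_total = 0.62 + 39.72 + 4.0533 + 0.18 = 44.573 ft²·°F·h/BTU
Q = 2438 × 64.31 / 44.573 = 3517.5 BTU/h
E = 3517.5 × 2690 = 9462100 BTU
Cost = 9462100/10⁶ × 10.09 = $95.473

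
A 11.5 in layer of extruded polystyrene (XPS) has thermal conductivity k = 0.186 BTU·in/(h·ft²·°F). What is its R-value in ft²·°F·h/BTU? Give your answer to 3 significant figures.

R = L/k = 11.5/0.186 = 61.83 ft²·°F·h/BTU

61.8 ft²·°F·h/BTU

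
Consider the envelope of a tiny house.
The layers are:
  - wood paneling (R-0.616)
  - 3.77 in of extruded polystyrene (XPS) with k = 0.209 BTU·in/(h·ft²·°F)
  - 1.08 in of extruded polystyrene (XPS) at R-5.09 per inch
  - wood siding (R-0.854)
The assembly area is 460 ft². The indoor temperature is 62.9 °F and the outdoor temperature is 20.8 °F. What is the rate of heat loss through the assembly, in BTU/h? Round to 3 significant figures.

774 BTU/h

3.77/0.209 = 18.04
1.08 × 5.09 = 5.497
R_total = 0.616 + 18.04 + 5.497 + 0.854 = 25.01 ft²·°F·h/BTU
Q = A·ΔT/R = 460 × (62.9 − 20.8) / 25.01 = 774.5 BTU/h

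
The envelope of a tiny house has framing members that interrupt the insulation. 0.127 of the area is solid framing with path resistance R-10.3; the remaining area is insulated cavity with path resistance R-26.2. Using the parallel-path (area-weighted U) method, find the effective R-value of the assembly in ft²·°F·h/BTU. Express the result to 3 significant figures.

U_eff = 0.873/26.2 + 0.127/10.3 = 0.03332 + 0.01233 = 0.04565
R_eff = 1/U_eff = 21.91 ft²·°F·h/BTU

21.9 ft²·°F·h/BTU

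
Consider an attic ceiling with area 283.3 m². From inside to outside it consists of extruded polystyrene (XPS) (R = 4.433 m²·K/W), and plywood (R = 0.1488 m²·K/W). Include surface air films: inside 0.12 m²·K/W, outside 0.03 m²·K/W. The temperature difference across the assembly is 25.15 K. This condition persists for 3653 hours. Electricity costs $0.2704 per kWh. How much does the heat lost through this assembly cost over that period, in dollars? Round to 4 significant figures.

R_total = 0.12 + 4.433 + 0.1488 + 0.03 = 4.7318 m²·K/W
Q = 283.3 × 25.15 / 4.7318 = 1505.8 W
E = 1505.8 W × 3653 h / 1000 = 5500.6 kWh
Cost = 5500.6 × 0.2704 = $1487.4

1487 dollars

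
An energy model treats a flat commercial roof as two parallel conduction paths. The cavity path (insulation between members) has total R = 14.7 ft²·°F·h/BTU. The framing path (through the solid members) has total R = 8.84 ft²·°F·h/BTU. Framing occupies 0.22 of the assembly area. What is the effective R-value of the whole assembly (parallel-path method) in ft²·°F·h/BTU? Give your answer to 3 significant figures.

12.8 ft²·°F·h/BTU

U_eff = 0.78/14.7 + 0.22/8.84 = 0.05306 + 0.02489 = 0.07795
R_eff = 1/U_eff = 12.83 ft²·°F·h/BTU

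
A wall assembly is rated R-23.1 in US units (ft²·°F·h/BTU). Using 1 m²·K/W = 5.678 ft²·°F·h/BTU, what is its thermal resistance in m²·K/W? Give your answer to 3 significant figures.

4.07 m²·K/W

R_SI = 23.1/5.678 = 4.068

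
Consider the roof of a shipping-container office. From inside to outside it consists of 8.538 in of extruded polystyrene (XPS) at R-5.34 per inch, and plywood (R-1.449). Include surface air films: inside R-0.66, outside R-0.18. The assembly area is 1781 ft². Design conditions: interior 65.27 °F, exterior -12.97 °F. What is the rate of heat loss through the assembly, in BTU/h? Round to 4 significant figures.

8.538 × 5.34 = 45.593
R_total = 0.66 + 45.593 + 1.449 + 0.18 = 47.882 ft²·°F·h/BTU
Q = A·ΔT/R = 1781 × (65.27 − (-12.97)) / 47.882 = 2910.2 BTU/h

2910 BTU/h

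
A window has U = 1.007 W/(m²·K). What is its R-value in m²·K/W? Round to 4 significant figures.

0.9930 m²·K/W

R = 1/U = 1/1.007 = 0.99305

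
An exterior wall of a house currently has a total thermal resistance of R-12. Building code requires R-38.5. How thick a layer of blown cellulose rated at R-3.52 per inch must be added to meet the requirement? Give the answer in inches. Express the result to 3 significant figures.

7.53 in

ΔR = 38.5 − 12 = 26.5 ft²·°F·h/BTU
L = ΔR / (R/in) = 26.5/3.52 = 7.528 in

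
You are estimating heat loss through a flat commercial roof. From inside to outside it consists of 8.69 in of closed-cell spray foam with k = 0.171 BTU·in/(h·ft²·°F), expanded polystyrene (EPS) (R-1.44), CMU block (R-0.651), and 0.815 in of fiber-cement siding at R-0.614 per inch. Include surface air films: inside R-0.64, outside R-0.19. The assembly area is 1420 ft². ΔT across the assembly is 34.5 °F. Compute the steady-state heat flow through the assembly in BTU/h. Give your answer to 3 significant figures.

8.69/0.171 = 50.82
0.815 × 0.614 = 0.5004
R_total = 0.64 + 50.82 + 1.44 + 0.651 + 0.5004 + 0.19 = 54.24 ft²·°F·h/BTU
Q = A·ΔT/R = 1420 × 34.5 / 54.24 = 903.2 BTU/h

903 BTU/h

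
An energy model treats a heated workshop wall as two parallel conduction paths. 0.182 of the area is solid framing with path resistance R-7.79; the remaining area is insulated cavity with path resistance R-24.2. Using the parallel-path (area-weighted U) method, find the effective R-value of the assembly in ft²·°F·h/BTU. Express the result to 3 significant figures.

U_eff = 0.818/24.2 + 0.182/7.79 = 0.0338 + 0.02336 = 0.05716
R_eff = 1/U_eff = 17.49 ft²·°F·h/BTU

17.5 ft²·°F·h/BTU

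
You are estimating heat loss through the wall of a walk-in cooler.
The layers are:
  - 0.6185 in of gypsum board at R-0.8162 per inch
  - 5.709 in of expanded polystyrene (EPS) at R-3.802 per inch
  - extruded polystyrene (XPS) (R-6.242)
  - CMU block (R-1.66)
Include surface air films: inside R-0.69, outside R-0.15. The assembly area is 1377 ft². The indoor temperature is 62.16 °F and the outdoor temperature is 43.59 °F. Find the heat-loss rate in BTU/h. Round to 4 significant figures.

0.6185 × 0.8162 = 0.50482
5.709 × 3.802 = 21.706
R_total = 0.69 + 0.50482 + 21.706 + 6.242 + 1.66 + 0.15 = 30.952 ft²·°F·h/BTU
Q = A·ΔT/R = 1377 × (62.16 − 43.59) / 30.952 = 826.13 BTU/h

826.1 BTU/h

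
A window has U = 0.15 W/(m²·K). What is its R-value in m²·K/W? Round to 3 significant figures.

6.67 m²·K/W

R = 1/U = 1/0.15 = 6.667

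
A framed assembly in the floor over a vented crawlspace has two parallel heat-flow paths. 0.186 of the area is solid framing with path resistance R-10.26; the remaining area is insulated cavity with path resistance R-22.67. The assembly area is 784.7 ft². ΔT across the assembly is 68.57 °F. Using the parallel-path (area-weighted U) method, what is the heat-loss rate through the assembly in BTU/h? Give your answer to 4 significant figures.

2907 BTU/h

U_eff = 0.814/22.67 + 0.186/10.26 = 0.035906 + 0.018129 = 0.054035
R_eff = 1/U_eff = 18.506 ft²·°F·h/BTU
Q = 784.7 × 68.57 / 18.506 = 2907.5 BTU/h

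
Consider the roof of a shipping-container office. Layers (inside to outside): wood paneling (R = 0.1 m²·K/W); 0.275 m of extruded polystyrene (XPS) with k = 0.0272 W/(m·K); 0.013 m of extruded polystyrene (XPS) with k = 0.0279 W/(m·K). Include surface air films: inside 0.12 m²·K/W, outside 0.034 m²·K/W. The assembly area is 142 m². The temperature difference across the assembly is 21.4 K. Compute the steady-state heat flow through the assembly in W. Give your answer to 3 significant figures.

281 W

0.275/0.0272 = 10.11
0.013/0.0279 = 0.4659
R_total = 0.12 + 0.1 + 10.11 + 0.4659 + 0.034 = 10.83 m²·K/W
Q = A·ΔT/R = 142 × 21.4 / 10.83 = 280.6 W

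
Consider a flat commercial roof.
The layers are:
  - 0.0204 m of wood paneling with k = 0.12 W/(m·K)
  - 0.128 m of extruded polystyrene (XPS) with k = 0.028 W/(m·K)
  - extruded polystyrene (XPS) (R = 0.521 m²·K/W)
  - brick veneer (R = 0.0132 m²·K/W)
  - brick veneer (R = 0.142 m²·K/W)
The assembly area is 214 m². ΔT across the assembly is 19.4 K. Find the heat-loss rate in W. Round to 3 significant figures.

766 W

0.0204/0.12 = 0.17
0.128/0.028 = 4.571
R_total = 0.17 + 4.571 + 0.521 + 0.0132 + 0.142 = 5.418 m²·K/W
Q = A·ΔT/R = 214 × 19.4 / 5.418 = 766.3 W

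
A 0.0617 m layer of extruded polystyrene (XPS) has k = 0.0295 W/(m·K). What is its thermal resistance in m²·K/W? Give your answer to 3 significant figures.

2.09 m²·K/W

R = L/k = 0.0617/0.0295 = 2.092 m²·K/W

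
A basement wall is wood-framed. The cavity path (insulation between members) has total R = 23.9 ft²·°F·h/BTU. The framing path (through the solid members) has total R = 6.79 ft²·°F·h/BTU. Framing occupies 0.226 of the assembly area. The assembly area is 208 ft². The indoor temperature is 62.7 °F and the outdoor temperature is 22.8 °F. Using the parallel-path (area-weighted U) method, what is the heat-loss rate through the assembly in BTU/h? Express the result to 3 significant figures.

545 BTU/h

U_eff = 0.774/23.9 + 0.226/6.79 = 0.03238 + 0.03328 = 0.06567
R_eff = 1/U_eff = 15.23 ft²·°F·h/BTU
Q = 208 × (62.7 − 22.8) / 15.23 = 545 BTU/h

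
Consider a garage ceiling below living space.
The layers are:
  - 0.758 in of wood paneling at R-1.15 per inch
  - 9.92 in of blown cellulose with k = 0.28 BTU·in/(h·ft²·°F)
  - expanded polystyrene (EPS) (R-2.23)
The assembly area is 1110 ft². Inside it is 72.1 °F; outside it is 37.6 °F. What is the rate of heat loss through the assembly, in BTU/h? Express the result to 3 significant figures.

0.758 × 1.15 = 0.8717
9.92/0.28 = 35.43
R_total = 0.8717 + 35.43 + 2.23 = 38.53 ft²·°F·h/BTU
Q = A·ΔT/R = 1110 × (72.1 − 37.6) / 38.53 = 993.9 BTU/h

994 BTU/h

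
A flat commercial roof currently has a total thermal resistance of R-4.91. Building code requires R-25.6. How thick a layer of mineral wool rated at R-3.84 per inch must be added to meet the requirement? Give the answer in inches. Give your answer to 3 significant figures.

5.39 in

ΔR = 25.6 − 4.91 = 20.69 ft²·°F·h/BTU
L = ΔR / (R/in) = 20.69/3.84 = 5.388 in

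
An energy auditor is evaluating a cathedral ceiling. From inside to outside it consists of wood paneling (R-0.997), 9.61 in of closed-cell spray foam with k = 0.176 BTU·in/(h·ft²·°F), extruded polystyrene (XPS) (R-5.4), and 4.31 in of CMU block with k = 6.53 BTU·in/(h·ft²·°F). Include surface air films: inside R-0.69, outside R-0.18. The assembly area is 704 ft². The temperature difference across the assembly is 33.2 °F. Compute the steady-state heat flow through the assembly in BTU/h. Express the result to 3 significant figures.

374 BTU/h

9.61/0.176 = 54.6
4.31/6.53 = 0.66
R_total = 0.69 + 0.997 + 54.6 + 5.4 + 0.66 + 0.18 = 62.53 ft²·°F·h/BTU
Q = A·ΔT/R = 704 × 33.2 / 62.53 = 373.8 BTU/h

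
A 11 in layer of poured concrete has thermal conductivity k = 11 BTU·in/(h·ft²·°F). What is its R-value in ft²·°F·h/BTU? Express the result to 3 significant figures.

1.00 ft²·°F·h/BTU

R = L/k = 11/11 = 1 ft²·°F·h/BTU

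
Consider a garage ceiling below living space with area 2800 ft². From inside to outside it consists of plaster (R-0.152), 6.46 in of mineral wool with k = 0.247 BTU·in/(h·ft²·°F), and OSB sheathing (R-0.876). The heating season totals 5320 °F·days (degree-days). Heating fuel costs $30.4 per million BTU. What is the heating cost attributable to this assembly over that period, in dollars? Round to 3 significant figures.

6.46/0.247 = 26.15
R_total = 0.152 + 26.15 + 0.876 = 27.18 ft²·°F·h/BTU
E = A × HDD × 24 / R = 2800 × 5320 × 24 / 27.18 = 13150000 BTU
Cost = 13150000/10⁶ × 30.4 = $399.8

400 dollars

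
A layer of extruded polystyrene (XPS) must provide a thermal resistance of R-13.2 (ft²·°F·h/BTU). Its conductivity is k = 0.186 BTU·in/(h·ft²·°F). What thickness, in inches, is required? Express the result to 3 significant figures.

L = R × k = 13.2 × 0.186 = 2.455 in

2.46 in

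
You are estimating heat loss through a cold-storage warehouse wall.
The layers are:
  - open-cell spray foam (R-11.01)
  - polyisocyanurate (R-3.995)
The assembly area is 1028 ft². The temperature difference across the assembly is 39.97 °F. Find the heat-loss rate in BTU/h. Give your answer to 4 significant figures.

R_total = 11.01 + 3.995 = 15.005 ft²·°F·h/BTU
Q = A·ΔT/R = 1028 × 39.97 / 15.005 = 2738.4 BTU/h

2738 BTU/h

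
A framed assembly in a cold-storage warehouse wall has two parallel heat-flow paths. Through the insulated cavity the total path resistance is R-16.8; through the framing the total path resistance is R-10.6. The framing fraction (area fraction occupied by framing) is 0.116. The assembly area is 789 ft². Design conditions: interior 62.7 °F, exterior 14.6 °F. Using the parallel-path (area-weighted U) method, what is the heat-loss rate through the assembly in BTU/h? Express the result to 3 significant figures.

2410 BTU/h

U_eff = 0.884/16.8 + 0.116/10.6 = 0.05262 + 0.01094 = 0.06356
R_eff = 1/U_eff = 15.73 ft²·°F·h/BTU
Q = 789 × (62.7 − 14.6) / 15.73 = 2412 BTU/h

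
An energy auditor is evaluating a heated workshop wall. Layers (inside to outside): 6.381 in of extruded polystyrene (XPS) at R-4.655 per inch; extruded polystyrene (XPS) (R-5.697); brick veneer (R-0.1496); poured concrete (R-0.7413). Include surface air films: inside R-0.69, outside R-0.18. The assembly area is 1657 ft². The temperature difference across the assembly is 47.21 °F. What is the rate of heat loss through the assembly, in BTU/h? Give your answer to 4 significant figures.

6.381 × 4.655 = 29.704
R_total = 0.69 + 29.704 + 5.697 + 0.1496 + 0.7413 + 0.18 = 37.161 ft²·°F·h/BTU
Q = A·ΔT/R = 1657 × 47.21 / 37.161 = 2105.1 BTU/h

2105 BTU/h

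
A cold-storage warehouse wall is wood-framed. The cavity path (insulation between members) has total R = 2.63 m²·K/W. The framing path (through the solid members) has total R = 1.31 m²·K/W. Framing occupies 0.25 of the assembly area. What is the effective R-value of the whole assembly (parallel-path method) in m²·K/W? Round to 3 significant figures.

2.10 m²·K/W

U_eff = 0.75/2.63 + 0.25/1.31 = 0.2852 + 0.1908 = 0.476
R_eff = 1/U_eff = 2.101 m²·K/W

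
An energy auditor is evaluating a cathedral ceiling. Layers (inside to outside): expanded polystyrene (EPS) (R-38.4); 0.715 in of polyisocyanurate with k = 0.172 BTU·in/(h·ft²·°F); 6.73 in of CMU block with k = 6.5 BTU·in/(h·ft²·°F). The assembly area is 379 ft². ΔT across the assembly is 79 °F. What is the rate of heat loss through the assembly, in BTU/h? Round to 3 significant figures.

687 BTU/h

0.715/0.172 = 4.157
6.73/6.5 = 1.035
R_total = 38.4 + 4.157 + 1.035 = 43.59 ft²·°F·h/BTU
Q = A·ΔT/R = 379 × 79 / 43.59 = 686.8 BTU/h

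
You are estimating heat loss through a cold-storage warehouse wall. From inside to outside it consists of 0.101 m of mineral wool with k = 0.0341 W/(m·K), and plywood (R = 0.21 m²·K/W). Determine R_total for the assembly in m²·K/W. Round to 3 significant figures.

3.17 m²·K/W

0.101/0.0341 = 2.962
R_total = 2.962 + 0.21 = 3.172 m²·K/W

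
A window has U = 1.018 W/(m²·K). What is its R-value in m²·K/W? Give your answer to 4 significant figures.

R = 1/U = 1/1.018 = 0.98232

0.9823 m²·K/W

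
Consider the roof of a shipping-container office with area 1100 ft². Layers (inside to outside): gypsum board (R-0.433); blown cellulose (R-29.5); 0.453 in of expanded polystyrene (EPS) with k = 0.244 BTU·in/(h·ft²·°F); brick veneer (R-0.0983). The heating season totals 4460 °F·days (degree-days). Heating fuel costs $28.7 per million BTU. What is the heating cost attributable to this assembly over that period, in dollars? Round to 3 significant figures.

106 dollars

0.453/0.244 = 1.857
R_total = 0.433 + 29.5 + 1.857 + 0.0983 = 31.89 ft²·°F·h/BTU
E = A × HDD × 24 / R = 1100 × 4460 × 24 / 31.89 = 3692000 BTU
Cost = 3692000/10⁶ × 28.7 = $106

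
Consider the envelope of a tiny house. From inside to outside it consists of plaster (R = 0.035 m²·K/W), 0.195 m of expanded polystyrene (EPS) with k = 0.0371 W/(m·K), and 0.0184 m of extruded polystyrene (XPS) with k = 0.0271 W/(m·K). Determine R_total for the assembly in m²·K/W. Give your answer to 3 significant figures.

0.195/0.0371 = 5.256
0.0184/0.0271 = 0.679
R_total = 0.035 + 5.256 + 0.679 = 5.97 m²·K/W

5.97 m²·K/W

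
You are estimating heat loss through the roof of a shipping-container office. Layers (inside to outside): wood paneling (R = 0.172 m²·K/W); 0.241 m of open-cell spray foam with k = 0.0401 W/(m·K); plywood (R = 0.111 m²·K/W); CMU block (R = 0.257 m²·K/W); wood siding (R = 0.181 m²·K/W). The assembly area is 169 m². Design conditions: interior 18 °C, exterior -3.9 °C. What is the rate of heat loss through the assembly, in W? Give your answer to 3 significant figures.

550 W

0.241/0.0401 = 6.01
R_total = 0.172 + 6.01 + 0.111 + 0.257 + 0.181 = 6.731 m²·K/W
Q = A·ΔT/R = 169 × (18 − (-3.9)) / 6.731 = 549.9 W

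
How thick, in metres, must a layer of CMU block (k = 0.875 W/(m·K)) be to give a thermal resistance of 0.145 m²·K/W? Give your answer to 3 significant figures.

L = R·k = 0.145 × 0.875 = 0.1269 m

0.127 m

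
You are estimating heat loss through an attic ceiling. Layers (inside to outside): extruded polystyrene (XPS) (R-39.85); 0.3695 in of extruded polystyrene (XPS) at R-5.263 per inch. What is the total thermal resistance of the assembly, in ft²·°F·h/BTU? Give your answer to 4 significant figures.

41.79 ft²·°F·h/BTU

0.3695 × 5.263 = 1.9447
R_total = 39.85 + 1.9447 = 41.795 ft²·°F·h/BTU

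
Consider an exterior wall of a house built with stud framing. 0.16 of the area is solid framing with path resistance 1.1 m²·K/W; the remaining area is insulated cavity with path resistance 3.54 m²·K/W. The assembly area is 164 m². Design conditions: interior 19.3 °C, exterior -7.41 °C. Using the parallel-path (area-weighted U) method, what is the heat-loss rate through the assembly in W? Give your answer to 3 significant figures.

U_eff = 0.84/3.54 + 0.16/1.1 = 0.2373 + 0.1455 = 0.3827
R_eff = 1/U_eff = 2.613 m²·K/W
Q = 164 × (19.3 − (-7.41)) / 2.613 = 1677 W

1680 W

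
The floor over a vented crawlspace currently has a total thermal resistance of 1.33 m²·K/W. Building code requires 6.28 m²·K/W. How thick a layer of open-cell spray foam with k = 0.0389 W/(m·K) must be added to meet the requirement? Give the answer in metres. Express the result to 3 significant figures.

0.193 m

ΔR = 6.28 − 1.33 = 4.95 m²·K/W
L = ΔR × k = 4.95 × 0.0389 = 0.1926 m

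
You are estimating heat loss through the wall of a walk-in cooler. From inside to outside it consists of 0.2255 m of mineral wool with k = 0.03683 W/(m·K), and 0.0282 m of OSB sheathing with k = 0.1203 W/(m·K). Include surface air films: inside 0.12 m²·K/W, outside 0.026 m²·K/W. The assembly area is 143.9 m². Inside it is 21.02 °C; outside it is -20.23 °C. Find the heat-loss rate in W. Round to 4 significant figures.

912.8 W

0.2255/0.03683 = 6.1227
0.0282/0.1203 = 0.23441
R_total = 0.12 + 6.1227 + 0.23441 + 0.026 = 6.5031 m²·K/W
Q = A·ΔT/R = 143.9 × (21.02 − (-20.23)) / 6.5031 = 912.77 W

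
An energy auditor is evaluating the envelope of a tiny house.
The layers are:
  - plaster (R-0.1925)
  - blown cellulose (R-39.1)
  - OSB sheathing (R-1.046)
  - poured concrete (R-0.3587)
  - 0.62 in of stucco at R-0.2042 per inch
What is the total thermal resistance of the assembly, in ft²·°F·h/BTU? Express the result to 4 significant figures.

40.82 ft²·°F·h/BTU

0.62 × 0.2042 = 0.1266
R_total = 0.1925 + 39.1 + 1.046 + 0.3587 + 0.1266 = 40.824 ft²·°F·h/BTU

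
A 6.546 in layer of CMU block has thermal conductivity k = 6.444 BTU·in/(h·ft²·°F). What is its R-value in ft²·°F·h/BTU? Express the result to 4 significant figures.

1.016 ft²·°F·h/BTU

R = L/k = 6.546/6.444 = 1.0158 ft²·°F·h/BTU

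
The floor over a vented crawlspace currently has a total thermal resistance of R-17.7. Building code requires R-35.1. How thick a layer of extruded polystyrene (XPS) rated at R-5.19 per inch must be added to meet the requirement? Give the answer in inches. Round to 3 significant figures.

3.35 in

ΔR = 35.1 − 17.7 = 17.4 ft²·°F·h/BTU
L = ΔR / (R/in) = 17.4/5.19 = 3.353 in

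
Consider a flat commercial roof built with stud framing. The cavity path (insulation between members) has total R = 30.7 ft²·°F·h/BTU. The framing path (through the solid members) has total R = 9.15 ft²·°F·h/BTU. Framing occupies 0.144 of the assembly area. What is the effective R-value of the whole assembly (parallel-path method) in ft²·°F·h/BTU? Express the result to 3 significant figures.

22.9 ft²·°F·h/BTU

U_eff = 0.856/30.7 + 0.144/9.15 = 0.02788 + 0.01574 = 0.04362
R_eff = 1/U_eff = 22.93 ft²·°F·h/BTU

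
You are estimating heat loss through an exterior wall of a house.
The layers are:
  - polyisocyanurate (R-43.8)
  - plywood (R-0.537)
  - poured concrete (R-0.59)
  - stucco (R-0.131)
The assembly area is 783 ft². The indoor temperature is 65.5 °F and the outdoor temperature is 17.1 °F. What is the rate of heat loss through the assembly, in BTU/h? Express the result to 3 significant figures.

R_total = 43.8 + 0.537 + 0.59 + 0.131 = 45.06 ft²·°F·h/BTU
Q = A·ΔT/R = 783 × (65.5 − 17.1) / 45.06 = 841.1 BTU/h

841 BTU/h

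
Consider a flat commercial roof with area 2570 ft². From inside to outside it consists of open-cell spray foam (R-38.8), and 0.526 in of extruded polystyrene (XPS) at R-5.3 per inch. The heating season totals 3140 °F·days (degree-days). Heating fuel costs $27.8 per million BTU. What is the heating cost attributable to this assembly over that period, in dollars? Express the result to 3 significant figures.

129 dollars

0.526 × 5.3 = 2.788
R_total = 38.8 + 2.788 = 41.59 ft²·°F·h/BTU
E = A × HDD × 24 / R = 2570 × 3140 × 24 / 41.59 = 4657000 BTU
Cost = 4657000/10⁶ × 27.8 = $129.5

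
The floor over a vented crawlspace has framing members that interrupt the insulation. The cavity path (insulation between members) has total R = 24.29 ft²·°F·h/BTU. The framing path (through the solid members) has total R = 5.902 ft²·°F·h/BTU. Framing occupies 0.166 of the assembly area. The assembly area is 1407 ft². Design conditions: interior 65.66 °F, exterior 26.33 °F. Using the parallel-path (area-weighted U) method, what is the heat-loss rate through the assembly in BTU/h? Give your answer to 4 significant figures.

U_eff = 0.834/24.29 + 0.166/5.902 = 0.034335 + 0.028126 = 0.062461
R_eff = 1/U_eff = 16.01 ft²·°F·h/BTU
Q = 1407 × (65.66 − 26.33) / 16.01 = 3456.4 BTU/h

3456 BTU/h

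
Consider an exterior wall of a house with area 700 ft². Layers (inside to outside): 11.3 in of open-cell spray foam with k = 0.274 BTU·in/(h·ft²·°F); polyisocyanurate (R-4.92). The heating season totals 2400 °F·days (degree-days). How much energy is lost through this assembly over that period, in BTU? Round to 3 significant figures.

873000 BTU

11.3/0.274 = 41.24
R_total = 41.24 + 4.92 = 46.16 ft²·°F·h/BTU
E = A × HDD × 24 / R = 700 × 2400 × 24 / 46.16 = 873500 BTU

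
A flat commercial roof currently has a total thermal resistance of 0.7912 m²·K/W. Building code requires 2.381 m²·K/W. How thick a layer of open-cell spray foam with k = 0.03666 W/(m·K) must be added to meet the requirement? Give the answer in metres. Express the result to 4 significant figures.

0.05828 m

ΔR = 2.381 − 0.7912 = 1.5898 m²·K/W
L = ΔR × k = 1.5898 × 0.03666 = 0.058282 m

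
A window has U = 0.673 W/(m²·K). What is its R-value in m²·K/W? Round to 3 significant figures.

1.49 m²·K/W

R = 1/U = 1/0.673 = 1.486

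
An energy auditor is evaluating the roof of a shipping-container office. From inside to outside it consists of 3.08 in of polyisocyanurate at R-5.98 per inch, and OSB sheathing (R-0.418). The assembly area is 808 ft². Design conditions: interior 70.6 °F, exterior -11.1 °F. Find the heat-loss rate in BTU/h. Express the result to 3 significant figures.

3.08 × 5.98 = 18.42
R_total = 18.42 + 0.418 = 18.84 ft²·°F·h/BTU
Q = A·ΔT/R = 808 × (70.6 − (-11.1)) / 18.84 = 3505 BTU/h

3500 BTU/h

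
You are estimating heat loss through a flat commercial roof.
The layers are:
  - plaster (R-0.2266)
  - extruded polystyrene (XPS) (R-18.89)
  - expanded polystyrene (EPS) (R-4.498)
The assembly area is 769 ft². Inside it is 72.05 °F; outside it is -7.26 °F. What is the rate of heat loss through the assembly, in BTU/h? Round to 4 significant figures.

R_total = 0.2266 + 18.89 + 4.498 = 23.615 ft²·°F·h/BTU
Q = A·ΔT/R = 769 × (72.05 − (-7.26)) / 23.615 = 2582.7 BTU/h

2583 BTU/h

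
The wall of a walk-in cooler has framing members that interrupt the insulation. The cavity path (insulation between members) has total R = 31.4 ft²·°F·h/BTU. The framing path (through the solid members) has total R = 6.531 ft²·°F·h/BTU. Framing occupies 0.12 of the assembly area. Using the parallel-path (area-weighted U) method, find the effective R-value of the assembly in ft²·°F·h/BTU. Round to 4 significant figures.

U_eff = 0.88/31.4 + 0.12/6.531 = 0.028025 + 0.018374 = 0.046399
R_eff = 1/U_eff = 21.552 ft²·°F·h/BTU

21.55 ft²·°F·h/BTU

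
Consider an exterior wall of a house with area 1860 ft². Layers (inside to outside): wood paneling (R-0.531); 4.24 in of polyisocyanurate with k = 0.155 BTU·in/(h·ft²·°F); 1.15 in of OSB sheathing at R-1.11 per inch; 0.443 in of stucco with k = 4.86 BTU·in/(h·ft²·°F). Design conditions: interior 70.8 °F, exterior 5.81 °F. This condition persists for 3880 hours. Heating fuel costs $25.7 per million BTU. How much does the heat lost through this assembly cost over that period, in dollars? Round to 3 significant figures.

4.24/0.155 = 27.35
1.15 × 1.11 = 1.276
0.443/4.86 = 0.09115
R_total = 0.531 + 27.35 + 1.276 + 0.09115 = 29.25 ft²·°F·h/BTU
Q = 1860 × (70.8 − 5.81) / 29.25 = 4132 BTU/h
E = 4132 × 3880 = 16030000 BTU
Cost = 16030000/10⁶ × 25.7 = $412

412 dollars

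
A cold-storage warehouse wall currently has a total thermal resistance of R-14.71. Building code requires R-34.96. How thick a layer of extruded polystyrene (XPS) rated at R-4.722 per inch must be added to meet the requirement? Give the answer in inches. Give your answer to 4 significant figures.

4.288 in

ΔR = 34.96 − 14.71 = 20.25 ft²·°F·h/BTU
L = ΔR / (R/in) = 20.25/4.722 = 4.2884 in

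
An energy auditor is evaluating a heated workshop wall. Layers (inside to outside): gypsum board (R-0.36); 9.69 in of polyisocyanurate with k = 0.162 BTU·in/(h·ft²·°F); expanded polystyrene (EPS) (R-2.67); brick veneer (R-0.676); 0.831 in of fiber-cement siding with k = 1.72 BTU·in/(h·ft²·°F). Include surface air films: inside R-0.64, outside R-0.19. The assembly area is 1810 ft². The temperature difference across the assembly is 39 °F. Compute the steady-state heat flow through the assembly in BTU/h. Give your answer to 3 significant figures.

9.69/0.162 = 59.81
0.831/1.72 = 0.4831
R_total = 0.64 + 0.36 + 59.81 + 2.67 + 0.676 + 0.4831 + 0.19 = 64.83 ft²·°F·h/BTU
Q = A·ΔT/R = 1810 × 39 / 64.83 = 1089 BTU/h

1090 BTU/h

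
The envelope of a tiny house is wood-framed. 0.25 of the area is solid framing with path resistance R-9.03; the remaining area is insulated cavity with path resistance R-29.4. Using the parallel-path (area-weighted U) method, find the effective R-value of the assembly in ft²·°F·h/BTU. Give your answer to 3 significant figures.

U_eff = 0.75/29.4 + 0.25/9.03 = 0.02551 + 0.02769 = 0.0532
R_eff = 1/U_eff = 18.8 ft²·°F·h/BTU

18.8 ft²·°F·h/BTU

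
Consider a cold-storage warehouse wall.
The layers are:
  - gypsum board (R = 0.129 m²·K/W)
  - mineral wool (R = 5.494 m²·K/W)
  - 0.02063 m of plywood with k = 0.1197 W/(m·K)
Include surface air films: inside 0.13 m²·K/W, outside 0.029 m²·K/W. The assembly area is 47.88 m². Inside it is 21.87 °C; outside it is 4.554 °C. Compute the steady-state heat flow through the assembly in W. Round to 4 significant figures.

139.2 W

0.02063/0.1197 = 0.17235
R_total = 0.13 + 0.129 + 5.494 + 0.17235 + 0.029 = 5.9543 m²·K/W
Q = A·ΔT/R = 47.88 × (21.87 − 4.554) / 5.9543 = 139.24 W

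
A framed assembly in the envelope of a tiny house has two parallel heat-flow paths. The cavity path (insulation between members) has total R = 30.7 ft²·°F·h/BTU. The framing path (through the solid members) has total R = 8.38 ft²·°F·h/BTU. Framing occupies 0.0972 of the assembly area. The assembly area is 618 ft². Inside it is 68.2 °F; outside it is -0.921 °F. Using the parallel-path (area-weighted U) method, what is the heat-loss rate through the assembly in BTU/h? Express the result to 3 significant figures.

U_eff = 0.9028/30.7 + 0.0972/8.38 = 0.02941 + 0.0116 = 0.04101
R_eff = 1/U_eff = 24.39 ft²·°F·h/BTU
Q = 618 × (68.2 − (-0.921)) / 24.39 = 1752 BTU/h

1750 BTU/h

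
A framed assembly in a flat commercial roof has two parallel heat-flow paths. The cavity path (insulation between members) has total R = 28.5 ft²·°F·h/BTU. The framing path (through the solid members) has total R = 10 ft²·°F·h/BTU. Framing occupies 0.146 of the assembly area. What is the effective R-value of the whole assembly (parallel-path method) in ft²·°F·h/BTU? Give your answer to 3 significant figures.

22.4 ft²·°F·h/BTU

U_eff = 0.854/28.5 + 0.146/10 = 0.02996 + 0.0146 = 0.04456
R_eff = 1/U_eff = 22.44 ft²·°F·h/BTU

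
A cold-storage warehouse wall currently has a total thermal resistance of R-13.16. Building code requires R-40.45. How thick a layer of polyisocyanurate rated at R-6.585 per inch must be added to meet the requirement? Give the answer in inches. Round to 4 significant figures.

ΔR = 40.45 − 13.16 = 27.29 ft²·°F·h/BTU
L = ΔR / (R/in) = 27.29/6.585 = 4.1443 in

4.144 in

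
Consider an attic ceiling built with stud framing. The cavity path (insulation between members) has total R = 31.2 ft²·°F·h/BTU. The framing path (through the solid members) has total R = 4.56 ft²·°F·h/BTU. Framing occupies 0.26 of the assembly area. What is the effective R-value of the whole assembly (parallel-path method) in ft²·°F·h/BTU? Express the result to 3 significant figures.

12.4 ft²·°F·h/BTU

U_eff = 0.74/31.2 + 0.26/4.56 = 0.02372 + 0.05702 = 0.08074
R_eff = 1/U_eff = 12.39 ft²·°F·h/BTU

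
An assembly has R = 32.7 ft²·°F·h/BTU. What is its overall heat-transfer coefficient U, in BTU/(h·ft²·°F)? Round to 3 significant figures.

0.0306 BTU/(h·ft²·°F)

U = 1/R = 1/32.7 = 0.03058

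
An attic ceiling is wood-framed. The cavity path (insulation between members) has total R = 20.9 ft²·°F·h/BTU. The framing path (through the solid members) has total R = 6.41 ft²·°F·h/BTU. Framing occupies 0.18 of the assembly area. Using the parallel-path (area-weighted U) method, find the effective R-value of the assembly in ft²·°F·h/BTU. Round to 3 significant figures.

U_eff = 0.82/20.9 + 0.18/6.41 = 0.03923 + 0.02808 = 0.06732
R_eff = 1/U_eff = 14.86 ft²·°F·h/BTU

14.9 ft²·°F·h/BTU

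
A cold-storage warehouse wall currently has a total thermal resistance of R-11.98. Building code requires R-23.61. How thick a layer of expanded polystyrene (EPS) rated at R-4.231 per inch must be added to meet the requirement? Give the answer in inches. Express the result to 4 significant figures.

ΔR = 23.61 − 11.98 = 11.63 ft²·°F·h/BTU
L = ΔR / (R/in) = 11.63/4.231 = 2.7488 in

2.749 in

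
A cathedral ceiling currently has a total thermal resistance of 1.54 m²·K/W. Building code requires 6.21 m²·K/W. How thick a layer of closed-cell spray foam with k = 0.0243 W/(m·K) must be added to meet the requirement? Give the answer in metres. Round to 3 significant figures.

ΔR = 6.21 − 1.54 = 4.67 m²·K/W
L = ΔR × k = 4.67 × 0.0243 = 0.1135 m

0.113 m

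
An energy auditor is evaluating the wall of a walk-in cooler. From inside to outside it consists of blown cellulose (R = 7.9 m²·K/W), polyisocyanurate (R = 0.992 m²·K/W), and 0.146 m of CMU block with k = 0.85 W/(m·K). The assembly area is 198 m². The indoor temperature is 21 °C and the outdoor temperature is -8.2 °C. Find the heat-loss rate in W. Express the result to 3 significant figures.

0.146/0.85 = 0.1718
R_total = 7.9 + 0.992 + 0.1718 = 9.064 m²·K/W
Q = A·ΔT/R = 198 × (21 − (-8.2)) / 9.064 = 637.9 W

638 W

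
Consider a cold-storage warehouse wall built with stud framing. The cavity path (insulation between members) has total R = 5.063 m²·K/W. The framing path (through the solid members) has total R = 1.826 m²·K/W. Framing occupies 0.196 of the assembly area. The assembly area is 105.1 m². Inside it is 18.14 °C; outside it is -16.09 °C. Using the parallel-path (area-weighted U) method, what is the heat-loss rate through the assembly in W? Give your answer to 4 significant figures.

U_eff = 0.804/5.063 + 0.196/1.826 = 0.1588 + 0.10734 = 0.26614
R_eff = 1/U_eff = 3.7575 m²·K/W
Q = 105.1 × (18.14 − (-16.09)) / 3.7575 = 957.45 W

957.4 W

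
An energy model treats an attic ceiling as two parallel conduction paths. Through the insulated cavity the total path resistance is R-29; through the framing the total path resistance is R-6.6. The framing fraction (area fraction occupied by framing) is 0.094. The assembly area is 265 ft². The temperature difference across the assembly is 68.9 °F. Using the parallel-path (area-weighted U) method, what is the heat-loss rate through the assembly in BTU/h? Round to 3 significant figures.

U_eff = 0.906/29 + 0.094/6.6 = 0.03124 + 0.01424 = 0.04548
R_eff = 1/U_eff = 21.99 ft²·°F·h/BTU
Q = 265 × 68.9 / 21.99 = 830.5 BTU/h

830 BTU/h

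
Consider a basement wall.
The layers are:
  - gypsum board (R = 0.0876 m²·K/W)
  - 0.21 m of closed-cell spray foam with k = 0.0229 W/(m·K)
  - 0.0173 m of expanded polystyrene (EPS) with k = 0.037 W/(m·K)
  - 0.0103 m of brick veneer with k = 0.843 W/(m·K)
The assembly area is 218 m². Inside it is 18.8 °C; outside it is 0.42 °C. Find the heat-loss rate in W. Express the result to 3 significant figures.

0.21/0.0229 = 9.17
0.0173/0.037 = 0.4676
0.0103/0.843 = 0.01222
R_total = 0.0876 + 9.17 + 0.4676 + 0.01222 = 9.738 m²·K/W
Q = A·ΔT/R = 218 × (18.8 − 0.42) / 9.738 = 411.5 W

411 W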